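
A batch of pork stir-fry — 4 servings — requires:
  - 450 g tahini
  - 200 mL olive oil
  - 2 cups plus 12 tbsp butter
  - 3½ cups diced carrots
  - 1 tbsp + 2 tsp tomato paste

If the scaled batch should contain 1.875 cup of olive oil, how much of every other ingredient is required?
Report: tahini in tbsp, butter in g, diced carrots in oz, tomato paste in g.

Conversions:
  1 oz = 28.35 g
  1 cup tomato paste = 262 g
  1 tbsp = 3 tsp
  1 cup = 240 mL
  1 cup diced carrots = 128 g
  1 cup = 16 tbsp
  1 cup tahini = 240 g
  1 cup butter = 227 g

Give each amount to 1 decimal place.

The original recipe has 5/6 cup of olive oil, so the scaling factor is 1.875 ÷ 5/6 = 9/4 = 2.25.
tahini: 450 g × 9/4 ÷ 240 g/cup × 16 tbsp/cup = 67.5 tbsp
butter: (2 cup + 12 tbsp = 2.75 cup) × 9/4 × 227 g/cup ≈ 1404.6 g
diced carrots: 3.5 cup × 9/4 × 128 g/cup ÷ 28.35 g/oz ≈ 35.6 oz
tomato paste: (1 tbsp + 2 tsp = 5/3 tbsp) × 9/4 ÷ 16 tbsp/cup × 262 g/cup ≈ 61.4 g

tahini: 67.5 tbsp; butter: 1404.6 g; diced carrots: 35.6 oz; tomato paste: 61.4 g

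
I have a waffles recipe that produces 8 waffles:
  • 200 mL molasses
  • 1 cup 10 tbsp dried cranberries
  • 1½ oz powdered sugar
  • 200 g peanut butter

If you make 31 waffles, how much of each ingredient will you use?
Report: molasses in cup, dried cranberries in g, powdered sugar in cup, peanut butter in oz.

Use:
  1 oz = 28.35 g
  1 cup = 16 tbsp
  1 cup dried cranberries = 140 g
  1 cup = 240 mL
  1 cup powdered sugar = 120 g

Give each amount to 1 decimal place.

molasses: 3.2 cup; dried cranberries: 881.6 g; powdered sugar: 1.4 cup; peanut butter: 27.3 oz

Scaling factor: 31/8 = 3.875.
molasses: 200 mL × 31/8 ÷ 240 mL/cup ≈ 3.2 cup
dried cranberries: (1 cup + 10 tbsp = 1.625 cup) × 31/8 × 140 g/cup ≈ 881.6 g
powdered sugar: 1.5 oz × 31/8 × 28.35 g/oz ÷ 120 g/cup ≈ 1.4 cup
peanut butter: 200 g × 31/8 ÷ 28.35 g/oz ≈ 27.3 oz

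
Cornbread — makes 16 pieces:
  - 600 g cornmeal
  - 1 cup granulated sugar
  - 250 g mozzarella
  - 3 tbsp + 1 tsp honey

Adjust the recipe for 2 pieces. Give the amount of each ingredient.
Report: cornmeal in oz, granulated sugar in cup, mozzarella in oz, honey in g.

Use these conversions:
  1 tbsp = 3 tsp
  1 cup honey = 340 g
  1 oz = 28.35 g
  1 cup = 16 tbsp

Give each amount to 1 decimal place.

cornmeal: 2.6 oz; granulated sugar: 0.1 cup; mozzarella: 1.1 oz; honey: 8.9 g

Scaling factor: 2/16 = 1/8 = 0.125.
cornmeal: 600 g × 1/8 ÷ 28.35 g/oz ≈ 2.6 oz
granulated sugar: 1 cup × 1/8 ≈ 0.1 cup
mozzarella: 250 g × 1/8 ÷ 28.35 g/oz ≈ 1.1 oz
honey: (3 tbsp + 1 tsp = 10/3 tbsp) × 1/8 ÷ 16 tbsp/cup × 340 g/cup ≈ 8.9 g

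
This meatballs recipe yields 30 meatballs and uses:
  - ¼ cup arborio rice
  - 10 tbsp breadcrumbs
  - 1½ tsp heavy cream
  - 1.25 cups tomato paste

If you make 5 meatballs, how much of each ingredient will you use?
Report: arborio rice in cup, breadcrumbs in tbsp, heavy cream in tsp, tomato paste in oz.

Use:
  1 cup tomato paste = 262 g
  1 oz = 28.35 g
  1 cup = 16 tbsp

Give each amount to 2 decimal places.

arborio rice: 0.04 cup; breadcrumbs: 1.67 tbsp; heavy cream: 0.25 tsp; tomato paste: 1.93 oz

Scaling factor: 5/30 = 1/6.
arborio rice: 0.25 cup × 1/6 ≈ 0.04 cup
breadcrumbs: 10 tbsp × 1/6 ≈ 1.67 tbsp
heavy cream: 1.5 tsp × 1/6 = 0.25 tsp
tomato paste: 1.25 cup × 1/6 × 262 g/cup ÷ 28.35 g/oz ≈ 1.93 oz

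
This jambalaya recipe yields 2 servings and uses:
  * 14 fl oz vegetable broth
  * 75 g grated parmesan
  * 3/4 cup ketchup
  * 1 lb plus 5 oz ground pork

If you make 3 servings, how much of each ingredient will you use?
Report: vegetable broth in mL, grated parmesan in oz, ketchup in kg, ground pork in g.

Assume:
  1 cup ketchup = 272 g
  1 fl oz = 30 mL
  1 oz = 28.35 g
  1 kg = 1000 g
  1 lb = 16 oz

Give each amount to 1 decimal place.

Scaling factor: 3/2 = 1.5.
vegetable broth: 14 fl oz × 3/2 × 30 mL/fl oz = 630.0 mL
grated parmesan: 75 g × 3/2 ÷ 28.35 g/oz ≈ 4.0 oz
ketchup: 0.75 cup × 3/2 × 272 g/cup ÷ 1000 g/kg ≈ 0.3 kg
ground pork: (1 lb + 5 oz = 1.3125 lb) × 3/2 × 16 oz/lb × 28.35 g/oz ≈ 893.0 g

vegetable broth: 630.0 mL; grated parmesan: 4.0 oz; ketchup: 0.3 kg; ground pork: 893.0 g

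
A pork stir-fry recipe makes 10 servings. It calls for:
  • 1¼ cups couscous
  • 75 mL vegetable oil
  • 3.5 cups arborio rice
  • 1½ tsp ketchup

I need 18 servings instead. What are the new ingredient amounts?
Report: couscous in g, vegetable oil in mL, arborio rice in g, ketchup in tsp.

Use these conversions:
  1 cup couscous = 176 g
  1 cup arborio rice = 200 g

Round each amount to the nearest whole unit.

Scaling factor: 18/10 = 9/5 = 1.8.
couscous: 1.25 cup × 9/5 × 176 g/cup = 396 g
vegetable oil: 75 mL × 9/5 = 135 mL
arborio rice: 3.5 cup × 9/5 × 200 g/cup = 1260 g
ketchup: 1.5 tsp × 9/5 ≈ 3 tsp

couscous: 396 g; vegetable oil: 135 mL; arborio rice: 1260 g; ketchup: 3 tsp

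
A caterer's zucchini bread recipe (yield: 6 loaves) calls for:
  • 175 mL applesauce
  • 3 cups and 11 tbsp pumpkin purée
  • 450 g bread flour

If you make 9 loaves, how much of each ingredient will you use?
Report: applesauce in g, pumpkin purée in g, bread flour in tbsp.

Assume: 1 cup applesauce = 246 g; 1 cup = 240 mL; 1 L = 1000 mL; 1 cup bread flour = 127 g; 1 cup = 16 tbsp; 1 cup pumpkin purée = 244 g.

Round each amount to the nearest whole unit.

Scaling factor: 9/6 = 3/2 = 1.5.
applesauce: 175 mL × 3/2 ÷ 240 mL/cup × 246 g/cup ≈ 269 g
pumpkin purée: (3 cup + 11 tbsp = 3.6875 cup) × 3/2 × 244 g/cup ≈ 1350 g
bread flour: 450 g × 3/2 ÷ 127 g/cup × 16 tbsp/cup ≈ 85 tbsp

applesauce: 269 g; pumpkin purée: 1350 g; bread flour: 85 tbsp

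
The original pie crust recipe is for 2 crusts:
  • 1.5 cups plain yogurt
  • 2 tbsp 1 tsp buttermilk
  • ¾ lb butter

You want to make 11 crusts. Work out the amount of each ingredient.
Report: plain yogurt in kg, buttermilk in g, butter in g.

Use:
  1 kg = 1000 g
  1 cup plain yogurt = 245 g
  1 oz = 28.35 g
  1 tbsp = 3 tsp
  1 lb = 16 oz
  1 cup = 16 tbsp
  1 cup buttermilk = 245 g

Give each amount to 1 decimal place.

Scaling factor: 11/2 = 5.5.
plain yogurt: 1.5 cup × 11/2 × 245 g/cup ÷ 1000 g/kg ≈ 2.0 kg
buttermilk: (2 tbsp + 1 tsp = 7/3 tbsp) × 11/2 ÷ 16 tbsp/cup × 245 g/cup ≈ 196.5 g
butter: 0.75 lb × 11/2 × 16 oz/lb × 28.35 g/oz = 1871.1 g

plain yogurt: 2.0 kg; buttermilk: 196.5 g; butter: 1871.1 g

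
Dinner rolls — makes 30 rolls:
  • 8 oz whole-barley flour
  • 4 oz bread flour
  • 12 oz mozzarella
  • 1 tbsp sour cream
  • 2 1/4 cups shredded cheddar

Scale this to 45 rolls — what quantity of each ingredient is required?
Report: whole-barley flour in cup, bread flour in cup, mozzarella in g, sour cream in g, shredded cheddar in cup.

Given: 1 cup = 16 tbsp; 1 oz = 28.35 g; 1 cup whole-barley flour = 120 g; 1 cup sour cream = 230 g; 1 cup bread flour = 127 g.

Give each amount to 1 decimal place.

whole-barley flour: 2.8 cup; bread flour: 1.3 cup; mozzarella: 510.3 g; sour cream: 21.6 g; shredded cheddar: 3.4 cup

Scaling factor: 45/30 = 3/2 = 1.5.
whole-barley flour: 8 oz × 3/2 × 28.35 g/oz ÷ 120 g/cup ≈ 2.8 cup
bread flour: 4 oz × 3/2 × 28.35 g/oz ÷ 127 g/cup ≈ 1.3 cup
mozzarella: 12 oz × 3/2 × 28.35 g/oz = 510.3 g
sour cream: 1 tbsp × 3/2 ÷ 16 tbsp/cup × 230 g/cup ≈ 21.6 g
shredded cheddar: 2.25 cup × 3/2 ≈ 3.4 cup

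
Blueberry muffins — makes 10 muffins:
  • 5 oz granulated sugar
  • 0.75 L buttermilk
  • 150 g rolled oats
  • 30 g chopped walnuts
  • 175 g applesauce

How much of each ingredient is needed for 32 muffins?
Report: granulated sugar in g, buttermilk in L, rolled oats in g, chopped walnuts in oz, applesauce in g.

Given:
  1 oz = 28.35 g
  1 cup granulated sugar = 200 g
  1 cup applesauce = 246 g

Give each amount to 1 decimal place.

Scaling factor: 32/10 = 16/5 = 3.2.
granulated sugar: 5 oz × 16/5 × 28.35 g/oz = 453.6 g
buttermilk: 0.75 L × 16/5 = 2.4 L
rolled oats: 150 g × 16/5 = 480.0 g
chopped walnuts: 30 g × 16/5 ÷ 28.35 g/oz ≈ 3.4 oz
applesauce: 175 g × 16/5 = 560.0 g

granulated sugar: 453.6 g; buttermilk: 2.4 L; rolled oats: 480.0 g; chopped walnuts: 3.4 oz; applesauce: 560.0 g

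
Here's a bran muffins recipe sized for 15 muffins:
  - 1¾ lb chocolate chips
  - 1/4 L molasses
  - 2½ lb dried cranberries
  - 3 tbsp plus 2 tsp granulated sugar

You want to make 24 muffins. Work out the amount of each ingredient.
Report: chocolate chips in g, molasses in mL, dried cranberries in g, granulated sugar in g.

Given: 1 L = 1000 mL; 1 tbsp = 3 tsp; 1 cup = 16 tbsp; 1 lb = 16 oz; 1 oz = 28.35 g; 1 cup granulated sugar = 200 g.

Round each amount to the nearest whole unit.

Scaling factor: 24/15 = 8/5 = 1.6.
chocolate chips: 1.75 lb × 8/5 × 16 oz/lb × 28.35 g/oz ≈ 1270 g
molasses: 0.25 L × 8/5 × 1000 mL/L = 400 mL
dried cranberries: 2.5 lb × 8/5 × 16 oz/lb × 28.35 g/oz ≈ 1814 g
granulated sugar: (3 tbsp + 2 tsp = 11/3 tbsp) × 8/5 ÷ 16 tbsp/cup × 200 g/cup ≈ 73 g

chocolate chips: 1270 g; molasses: 400 mL; dried cranberries: 1814 g; granulated sugar: 73 g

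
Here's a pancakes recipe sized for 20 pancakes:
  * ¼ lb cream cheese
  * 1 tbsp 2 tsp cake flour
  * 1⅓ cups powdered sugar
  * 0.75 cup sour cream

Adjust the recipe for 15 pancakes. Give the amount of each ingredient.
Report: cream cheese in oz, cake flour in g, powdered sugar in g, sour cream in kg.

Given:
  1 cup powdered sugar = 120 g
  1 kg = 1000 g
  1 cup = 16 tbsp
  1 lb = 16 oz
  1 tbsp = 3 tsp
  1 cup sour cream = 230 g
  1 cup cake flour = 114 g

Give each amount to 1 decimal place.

cream cheese: 3.0 oz; cake flour: 8.9 g; powdered sugar: 120.0 g; sour cream: 0.1 kg

Scaling factor: 15/20 = 3/4 = 0.75.
cream cheese: 0.25 lb × 3/4 × 16 oz/lb = 3.0 oz
cake flour: (1 tbsp + 2 tsp = 5/3 tbsp) × 3/4 ÷ 16 tbsp/cup × 114 g/cup ≈ 8.9 g
powdered sugar: 4/3 cup × 3/4 × 120 g/cup = 120.0 g
sour cream: 0.75 cup × 3/4 × 230 g/cup ÷ 1000 g/kg ≈ 0.1 kg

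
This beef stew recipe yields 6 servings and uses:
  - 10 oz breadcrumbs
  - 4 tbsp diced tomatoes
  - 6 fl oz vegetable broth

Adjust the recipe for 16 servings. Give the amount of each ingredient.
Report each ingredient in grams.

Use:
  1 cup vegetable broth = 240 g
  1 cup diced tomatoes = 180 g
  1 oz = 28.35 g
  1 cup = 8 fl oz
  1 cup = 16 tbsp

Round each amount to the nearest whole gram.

breadcrumbs: 756 g; diced tomatoes: 120 g; vegetable broth: 480 g

Scaling factor: 16/6 = 8/3.
breadcrumbs: 10 oz × 8/3 × 28.35 g/oz = 756 g
diced tomatoes: 4 tbsp × 8/3 ÷ 16 tbsp/cup × 180 g/cup = 120 g
vegetable broth: 6 fl oz × 8/3 ÷ 8 fl oz/cup × 240 g/cup = 480 g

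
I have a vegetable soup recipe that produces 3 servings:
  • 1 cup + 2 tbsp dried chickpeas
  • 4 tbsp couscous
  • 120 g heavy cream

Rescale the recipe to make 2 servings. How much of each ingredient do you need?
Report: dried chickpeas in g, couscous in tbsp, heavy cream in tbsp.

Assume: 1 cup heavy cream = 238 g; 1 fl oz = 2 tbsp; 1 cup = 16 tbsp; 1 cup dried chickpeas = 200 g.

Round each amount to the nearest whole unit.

dried chickpeas: 150 g; couscous: 3 tbsp; heavy cream: 5 tbsp

Scaling factor: 2/3.
dried chickpeas: (1 cup + 2 tbsp = 1.125 cup) × 2/3 × 200 g/cup = 150 g
couscous: 4 tbsp × 2/3 ≈ 3 tbsp
heavy cream: 120 g × 2/3 ÷ 238 g/cup × 16 tbsp/cup ≈ 5 tbsp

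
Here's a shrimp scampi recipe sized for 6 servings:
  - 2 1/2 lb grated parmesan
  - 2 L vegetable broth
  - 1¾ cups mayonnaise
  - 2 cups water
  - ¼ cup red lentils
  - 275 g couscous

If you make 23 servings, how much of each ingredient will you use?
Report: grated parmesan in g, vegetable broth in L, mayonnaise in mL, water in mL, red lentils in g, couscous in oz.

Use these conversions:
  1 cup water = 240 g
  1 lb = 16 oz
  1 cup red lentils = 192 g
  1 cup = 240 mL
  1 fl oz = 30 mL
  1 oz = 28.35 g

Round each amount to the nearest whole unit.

Scaling factor: 23/6.
grated parmesan: 2.5 lb × 23/6 × 16 oz/lb × 28.35 g/oz = 4347 g
vegetable broth: 2 L × 23/6 ≈ 8 L
mayonnaise: 1.75 cup × 23/6 × 240 mL/cup = 1610 mL
water: 2 cup × 23/6 × 240 mL/cup = 1840 mL
red lentils: 0.25 cup × 23/6 × 192 g/cup = 184 g
couscous: 275 g × 23/6 ÷ 28.35 g/oz ≈ 37 oz

grated parmesan: 4347 g; vegetable broth: 8 L; mayonnaise: 1610 mL; water: 1840 mL; red lentils: 184 g; couscous: 37 oz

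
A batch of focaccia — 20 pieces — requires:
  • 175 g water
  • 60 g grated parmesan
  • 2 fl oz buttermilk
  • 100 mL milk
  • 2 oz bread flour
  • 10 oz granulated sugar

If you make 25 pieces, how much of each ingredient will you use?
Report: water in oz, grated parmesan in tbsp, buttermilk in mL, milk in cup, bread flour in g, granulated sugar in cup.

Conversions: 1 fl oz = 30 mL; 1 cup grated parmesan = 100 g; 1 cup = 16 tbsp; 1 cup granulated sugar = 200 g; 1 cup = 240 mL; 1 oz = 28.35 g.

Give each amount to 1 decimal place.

water: 7.7 oz; grated parmesan: 12.0 tbsp; buttermilk: 75.0 mL; milk: 0.5 cup; bread flour: 70.9 g; granulated sugar: 1.8 cup

Scaling factor: 25/20 = 5/4 = 1.25.
water: 175 g × 5/4 ÷ 28.35 g/oz ≈ 7.7 oz
grated parmesan: 60 g × 5/4 ÷ 100 g/cup × 16 tbsp/cup = 12.0 tbsp
buttermilk: 2 fl oz × 5/4 × 30 mL/fl oz = 75.0 mL
milk: 100 mL × 5/4 ÷ 240 mL/cup ≈ 0.5 cup
bread flour: 2 oz × 5/4 × 28.35 g/oz ≈ 70.9 g
granulated sugar: 10 oz × 5/4 × 28.35 g/oz ÷ 200 g/cup ≈ 1.8 cup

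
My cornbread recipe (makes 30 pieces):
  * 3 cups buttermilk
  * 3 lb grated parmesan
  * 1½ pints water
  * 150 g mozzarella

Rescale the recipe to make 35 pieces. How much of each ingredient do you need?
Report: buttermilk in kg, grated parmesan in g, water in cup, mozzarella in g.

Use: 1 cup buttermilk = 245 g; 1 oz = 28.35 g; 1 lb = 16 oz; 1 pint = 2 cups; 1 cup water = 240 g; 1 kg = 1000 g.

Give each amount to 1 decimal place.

Scaling factor: 35/30 = 7/6.
buttermilk: 3 cup × 7/6 × 245 g/cup ÷ 1000 g/kg ≈ 0.9 kg
grated parmesan: 3 lb × 7/6 × 16 oz/lb × 28.35 g/oz = 1587.6 g
water: 1.5 pint × 7/6 × 2 cup/pint = 3.5 cup
mozzarella: 150 g × 7/6 = 175.0 g

buttermilk: 0.9 kg; grated parmesan: 1587.6 g; water: 3.5 cup; mozzarella: 175.0 g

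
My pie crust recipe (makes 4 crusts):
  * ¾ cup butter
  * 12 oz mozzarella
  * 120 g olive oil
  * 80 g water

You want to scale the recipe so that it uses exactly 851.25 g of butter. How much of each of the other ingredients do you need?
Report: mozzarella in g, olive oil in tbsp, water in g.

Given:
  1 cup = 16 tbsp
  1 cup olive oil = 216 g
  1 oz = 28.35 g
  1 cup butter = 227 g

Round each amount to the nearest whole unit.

The original recipe has 170.25 g of butter, so the scaling factor is 851.25 ÷ 170.25 = 5.
mozzarella: 12 oz × 5 × 28.35 g/oz = 1701 g
olive oil: 120 g × 5 ÷ 216 g/cup × 16 tbsp/cup ≈ 44 tbsp
water: 80 g × 5 = 400 g

mozzarella: 1701 g; olive oil: 44 tbsp; water: 400 g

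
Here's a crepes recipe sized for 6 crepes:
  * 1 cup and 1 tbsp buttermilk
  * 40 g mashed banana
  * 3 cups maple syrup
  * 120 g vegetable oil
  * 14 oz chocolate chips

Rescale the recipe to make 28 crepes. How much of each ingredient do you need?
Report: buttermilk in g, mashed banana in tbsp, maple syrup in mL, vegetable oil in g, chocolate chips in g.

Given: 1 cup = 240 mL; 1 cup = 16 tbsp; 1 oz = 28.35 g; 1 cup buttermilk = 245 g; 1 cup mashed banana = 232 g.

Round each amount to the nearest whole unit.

buttermilk: 1215 g; mashed banana: 13 tbsp; maple syrup: 3360 mL; vegetable oil: 560 g; chocolate chips: 1852 g

Scaling factor: 28/6 = 14/3.
buttermilk: (1 cup + 1 tbsp = 1.0625 cup) × 14/3 × 245 g/cup ≈ 1215 g
mashed banana: 40 g × 14/3 ÷ 232 g/cup × 16 tbsp/cup ≈ 13 tbsp
maple syrup: 3 cup × 14/3 × 240 mL/cup = 3360 mL
vegetable oil: 120 g × 14/3 = 560 g
chocolate chips: 14 oz × 14/3 × 28.35 g/oz ≈ 1852 g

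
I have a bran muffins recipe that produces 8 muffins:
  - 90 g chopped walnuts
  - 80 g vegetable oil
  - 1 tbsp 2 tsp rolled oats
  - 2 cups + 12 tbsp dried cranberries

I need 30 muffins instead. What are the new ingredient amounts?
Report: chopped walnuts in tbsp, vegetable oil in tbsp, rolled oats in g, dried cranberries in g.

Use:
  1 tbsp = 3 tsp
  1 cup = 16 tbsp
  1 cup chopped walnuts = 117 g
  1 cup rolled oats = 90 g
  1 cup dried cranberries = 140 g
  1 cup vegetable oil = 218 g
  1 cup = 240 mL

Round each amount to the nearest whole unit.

Scaling factor: 30/8 = 15/4 = 3.75.
chopped walnuts: 90 g × 15/4 ÷ 117 g/cup × 16 tbsp/cup ≈ 46 tbsp
vegetable oil: 80 g × 15/4 ÷ 218 g/cup × 16 tbsp/cup ≈ 22 tbsp
rolled oats: (1 tbsp + 2 tsp = 5/3 tbsp) × 15/4 ÷ 16 tbsp/cup × 90 g/cup ≈ 35 g
dried cranberries: (2 cup + 12 tbsp = 2.75 cup) × 15/4 × 140 g/cup ≈ 1444 g

chopped walnuts: 46 tbsp; vegetable oil: 22 tbsp; rolled oats: 35 g; dried cranberries: 1444 g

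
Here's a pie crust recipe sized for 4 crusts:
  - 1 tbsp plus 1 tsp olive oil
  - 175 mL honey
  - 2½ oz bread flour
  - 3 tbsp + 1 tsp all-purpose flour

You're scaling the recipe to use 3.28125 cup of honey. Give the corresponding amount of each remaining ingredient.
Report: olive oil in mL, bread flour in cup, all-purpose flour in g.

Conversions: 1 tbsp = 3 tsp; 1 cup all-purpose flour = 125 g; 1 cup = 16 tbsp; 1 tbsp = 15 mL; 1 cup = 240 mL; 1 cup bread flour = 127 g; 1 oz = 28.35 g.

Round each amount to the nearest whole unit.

olive oil: 90 mL; bread flour: 3 cup; all-purpose flour: 117 g

The original recipe has 35/48 cup of honey, so the scaling factor is 3.28125 ÷ 35/48 = 9/2 = 4.5.
olive oil: (1 tbsp + 1 tsp = 4/3 tbsp) × 9/2 × 15 mL/tbsp = 90 mL
bread flour: 2.5 oz × 9/2 × 28.35 g/oz ÷ 127 g/cup ≈ 3 cup
all-purpose flour: (3 tbsp + 1 tsp = 10/3 tbsp) × 9/2 ÷ 16 tbsp/cup × 125 g/cup ≈ 117 g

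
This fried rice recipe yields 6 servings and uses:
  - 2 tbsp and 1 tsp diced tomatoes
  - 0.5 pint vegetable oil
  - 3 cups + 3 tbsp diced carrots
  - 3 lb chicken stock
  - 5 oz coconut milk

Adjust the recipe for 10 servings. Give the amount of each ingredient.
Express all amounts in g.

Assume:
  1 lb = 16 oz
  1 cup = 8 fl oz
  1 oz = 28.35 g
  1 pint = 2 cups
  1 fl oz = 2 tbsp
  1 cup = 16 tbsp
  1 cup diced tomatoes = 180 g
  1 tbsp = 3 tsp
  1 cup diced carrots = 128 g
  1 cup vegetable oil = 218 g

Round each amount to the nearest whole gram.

Scaling factor: 10/6 = 5/3.
diced tomatoes: (2 tbsp + 1 tsp = 7/3 tbsp) × 5/3 ÷ 16 tbsp/cup × 180 g/cup ≈ 44 g
vegetable oil: 0.5 pint × 5/3 × 2 cup/pint × 218 g/cup ≈ 363 g
diced carrots: (3 cup + 3 tbsp = 3.1875 cup) × 5/3 × 128 g/cup = 680 g
chicken stock: 3 lb × 5/3 × 16 oz/lb × 28.35 g/oz = 2268 g
coconut milk: 5 oz × 5/3 × 28.35 g/oz ≈ 236 g

diced tomatoes: 44 g; vegetable oil: 363 g; diced carrots: 680 g; chicken stock: 2268 g; coconut milk: 236 g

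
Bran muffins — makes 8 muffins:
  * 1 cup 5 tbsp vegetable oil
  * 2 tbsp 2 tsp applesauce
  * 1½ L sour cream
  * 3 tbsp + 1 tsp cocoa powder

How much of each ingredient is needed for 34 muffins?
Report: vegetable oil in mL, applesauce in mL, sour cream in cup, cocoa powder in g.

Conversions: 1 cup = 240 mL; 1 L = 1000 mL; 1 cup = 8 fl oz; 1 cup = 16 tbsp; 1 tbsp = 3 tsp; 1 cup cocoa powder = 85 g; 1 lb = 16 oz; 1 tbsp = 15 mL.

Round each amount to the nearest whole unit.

vegetable oil: 1339 mL; applesauce: 170 mL; sour cream: 27 cup; cocoa powder: 75 g

Scaling factor: 34/8 = 17/4 = 4.25.
vegetable oil: (1 cup + 5 tbsp = 1.3125 cup) × 17/4 × 240 mL/cup ≈ 1339 mL
applesauce: (2 tbsp + 2 tsp = 8/3 tbsp) × 17/4 × 15 mL/tbsp = 170 mL
sour cream: 1.5 L × 17/4 × 1000 mL/L ÷ 240 mL/cup ≈ 27 cup
cocoa powder: (3 tbsp + 1 tsp = 10/3 tbsp) × 17/4 ÷ 16 tbsp/cup × 85 g/cup ≈ 75 g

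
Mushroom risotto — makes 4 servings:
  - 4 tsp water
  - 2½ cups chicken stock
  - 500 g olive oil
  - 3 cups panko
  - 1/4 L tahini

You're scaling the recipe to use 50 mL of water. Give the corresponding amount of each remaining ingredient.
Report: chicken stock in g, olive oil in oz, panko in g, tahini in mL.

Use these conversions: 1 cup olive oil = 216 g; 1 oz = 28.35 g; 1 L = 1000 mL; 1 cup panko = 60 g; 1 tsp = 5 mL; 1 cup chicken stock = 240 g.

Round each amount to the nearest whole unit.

The original recipe has 20 mL of water, so the scaling factor is 50 ÷ 20 = 5/2 = 2.5.
chicken stock: 2.5 cup × 5/2 × 240 g/cup = 1500 g
olive oil: 500 g × 5/2 ÷ 28.35 g/oz ≈ 44 oz
panko: 3 cup × 5/2 × 60 g/cup = 450 g
tahini: 0.25 L × 5/2 × 1000 mL/L = 625 mL

chicken stock: 1500 g; olive oil: 44 oz; panko: 450 g; tahini: 625 mL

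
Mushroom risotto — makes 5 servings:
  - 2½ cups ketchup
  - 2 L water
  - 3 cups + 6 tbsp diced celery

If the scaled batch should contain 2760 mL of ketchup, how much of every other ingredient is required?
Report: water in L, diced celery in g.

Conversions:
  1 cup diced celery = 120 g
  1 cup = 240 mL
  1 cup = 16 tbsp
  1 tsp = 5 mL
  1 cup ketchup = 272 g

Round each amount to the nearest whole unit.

water: 9 L; diced celery: 1863 g

The original recipe has 600 mL of ketchup, so the scaling factor is 2760 ÷ 600 = 23/5 = 4.6.
water: 2 L × 23/5 ≈ 9 L
diced celery: (3 cup + 6 tbsp = 3.375 cup) × 23/5 × 120 g/cup = 1863 g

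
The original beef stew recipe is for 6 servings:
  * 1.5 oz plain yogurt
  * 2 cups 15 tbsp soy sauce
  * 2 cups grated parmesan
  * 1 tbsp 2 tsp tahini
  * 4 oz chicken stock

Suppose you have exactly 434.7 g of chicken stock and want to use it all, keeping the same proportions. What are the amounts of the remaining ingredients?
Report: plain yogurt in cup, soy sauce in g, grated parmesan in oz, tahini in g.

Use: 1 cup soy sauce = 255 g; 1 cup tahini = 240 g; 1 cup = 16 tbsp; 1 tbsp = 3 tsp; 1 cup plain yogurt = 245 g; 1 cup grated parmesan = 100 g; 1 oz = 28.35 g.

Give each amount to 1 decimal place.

The original recipe has 113.4 g of chicken stock, so the scaling factor is 434.7 ÷ 113.4 = 23/6.
plain yogurt: 1.5 oz × 23/6 × 28.35 g/oz ÷ 245 g/cup ≈ 0.7 cup
soy sauce: (2 cup + 15 tbsp = 2.9375 cup) × 23/6 × 255 g/cup ≈ 2871.4 g
grated parmesan: 2 cup × 23/6 × 100 g/cup ÷ 28.35 g/oz ≈ 27.0 oz
tahini: (1 tbsp + 2 tsp = 5/3 tbsp) × 23/6 ÷ 16 tbsp/cup × 240 g/cup ≈ 95.8 g

plain yogurt: 0.7 cup; soy sauce: 2871.4 g; grated parmesan: 27.0 oz; tahini: 95.8 g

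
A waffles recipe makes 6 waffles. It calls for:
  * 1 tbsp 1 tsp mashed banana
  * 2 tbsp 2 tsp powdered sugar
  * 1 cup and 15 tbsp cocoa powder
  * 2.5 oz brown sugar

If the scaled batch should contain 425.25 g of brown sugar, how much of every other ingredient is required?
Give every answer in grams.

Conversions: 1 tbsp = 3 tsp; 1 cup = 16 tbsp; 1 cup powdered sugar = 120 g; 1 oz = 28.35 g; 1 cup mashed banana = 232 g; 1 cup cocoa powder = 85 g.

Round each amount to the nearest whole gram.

mashed banana: 116 g; powdered sugar: 120 g; cocoa powder: 988 g

The original recipe has 70.875 g of brown sugar, so the scaling factor is 425.25 ÷ 70.875 = 6.
mashed banana: (1 tbsp + 1 tsp = 4/3 tbsp) × 6 ÷ 16 tbsp/cup × 232 g/cup = 116 g
powdered sugar: (2 tbsp + 2 tsp = 8/3 tbsp) × 6 ÷ 16 tbsp/cup × 120 g/cup = 120 g
cocoa powder: (1 cup + 15 tbsp = 1.9375 cup) × 6 × 85 g/cup ≈ 988 g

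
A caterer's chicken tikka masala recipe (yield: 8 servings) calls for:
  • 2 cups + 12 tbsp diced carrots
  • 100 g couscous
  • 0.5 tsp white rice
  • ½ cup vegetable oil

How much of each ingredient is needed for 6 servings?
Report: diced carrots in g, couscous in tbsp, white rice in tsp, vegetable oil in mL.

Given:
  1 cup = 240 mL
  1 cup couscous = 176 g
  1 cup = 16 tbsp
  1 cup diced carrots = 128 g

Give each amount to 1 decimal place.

diced carrots: 264.0 g; couscous: 6.8 tbsp; white rice: 0.4 tsp; vegetable oil: 90.0 mL

Scaling factor: 6/8 = 3/4 = 0.75.
diced carrots: (2 cup + 12 tbsp = 2.75 cup) × 3/4 × 128 g/cup = 264.0 g
couscous: 100 g × 3/4 ÷ 176 g/cup × 16 tbsp/cup ≈ 6.8 tbsp
white rice: 0.5 tsp × 3/4 ≈ 0.4 tsp
vegetable oil: 0.5 cup × 3/4 × 240 mL/cup = 90.0 mL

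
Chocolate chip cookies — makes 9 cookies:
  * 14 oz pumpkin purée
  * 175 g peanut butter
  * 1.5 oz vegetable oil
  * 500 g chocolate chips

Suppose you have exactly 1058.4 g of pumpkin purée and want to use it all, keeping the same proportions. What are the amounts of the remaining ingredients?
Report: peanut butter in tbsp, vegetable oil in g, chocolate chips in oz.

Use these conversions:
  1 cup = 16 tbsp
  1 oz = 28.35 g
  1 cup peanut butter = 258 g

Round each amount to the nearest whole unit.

The original recipe has 396.9 g of pumpkin purée, so the scaling factor is 1058.4 ÷ 396.9 = 8/3.
peanut butter: 175 g × 8/3 ÷ 258 g/cup × 16 tbsp/cup ≈ 29 tbsp
vegetable oil: 1.5 oz × 8/3 × 28.35 g/oz ≈ 113 g
chocolate chips: 500 g × 8/3 ÷ 28.35 g/oz ≈ 47 oz

peanut butter: 29 tbsp; vegetable oil: 113 g; chocolate chips: 47 oz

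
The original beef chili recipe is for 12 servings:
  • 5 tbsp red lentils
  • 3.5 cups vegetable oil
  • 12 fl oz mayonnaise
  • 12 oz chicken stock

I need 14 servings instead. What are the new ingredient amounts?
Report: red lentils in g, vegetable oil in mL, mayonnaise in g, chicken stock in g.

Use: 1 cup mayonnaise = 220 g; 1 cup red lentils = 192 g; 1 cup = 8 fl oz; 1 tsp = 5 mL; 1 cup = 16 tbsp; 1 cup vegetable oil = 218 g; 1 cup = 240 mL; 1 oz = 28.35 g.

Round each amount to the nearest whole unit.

red lentils: 70 g; vegetable oil: 980 mL; mayonnaise: 385 g; chicken stock: 397 g

Scaling factor: 14/12 = 7/6.
red lentils: 5 tbsp × 7/6 ÷ 16 tbsp/cup × 192 g/cup = 70 g
vegetable oil: 3.5 cup × 7/6 × 240 mL/cup = 980 mL
mayonnaise: 12 fl oz × 7/6 ÷ 8 fl oz/cup × 220 g/cup = 385 g
chicken stock: 12 oz × 7/6 × 28.35 g/oz ≈ 397 g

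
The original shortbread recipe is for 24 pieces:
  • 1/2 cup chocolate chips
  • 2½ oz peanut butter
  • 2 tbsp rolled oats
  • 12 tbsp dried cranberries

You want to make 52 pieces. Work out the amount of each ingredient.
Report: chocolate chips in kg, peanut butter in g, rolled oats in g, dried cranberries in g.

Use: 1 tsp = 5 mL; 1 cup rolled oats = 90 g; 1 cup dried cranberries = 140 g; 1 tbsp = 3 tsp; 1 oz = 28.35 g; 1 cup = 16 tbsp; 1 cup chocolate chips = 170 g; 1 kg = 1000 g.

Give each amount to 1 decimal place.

chocolate chips: 0.2 kg; peanut butter: 153.6 g; rolled oats: 24.4 g; dried cranberries: 227.5 g

Scaling factor: 52/24 = 13/6.
chocolate chips: 0.5 cup × 13/6 × 170 g/cup ÷ 1000 g/kg ≈ 0.2 kg
peanut butter: 2.5 oz × 13/6 × 28.35 g/oz ≈ 153.6 g
rolled oats: 2 tbsp × 13/6 ÷ 16 tbsp/cup × 90 g/cup ≈ 24.4 g
dried cranberries: 12 tbsp × 13/6 ÷ 16 tbsp/cup × 140 g/cup = 227.5 g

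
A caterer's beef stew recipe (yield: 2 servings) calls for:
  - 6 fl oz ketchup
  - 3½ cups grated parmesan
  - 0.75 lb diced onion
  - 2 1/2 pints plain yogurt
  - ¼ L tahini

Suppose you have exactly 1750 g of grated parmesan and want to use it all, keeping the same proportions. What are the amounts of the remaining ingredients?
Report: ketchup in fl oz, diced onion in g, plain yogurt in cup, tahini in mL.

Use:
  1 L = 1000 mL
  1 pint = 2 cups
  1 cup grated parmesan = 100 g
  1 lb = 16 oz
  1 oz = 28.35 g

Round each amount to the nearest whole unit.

The original recipe has 350 g of grated parmesan, so the scaling factor is 1750 ÷ 350 = 5.
ketchup: 6 fl oz × 5 = 30 fl oz
diced onion: 0.75 lb × 5 × 16 oz/lb × 28.35 g/oz = 1701 g
plain yogurt: 2.5 pint × 5 × 2 cup/pint = 25 cup
tahini: 0.25 L × 5 × 1000 mL/L = 1250 mL

ketchup: 30 fl oz; diced onion: 1701 g; plain yogurt: 25 cup; tahini: 1250 mL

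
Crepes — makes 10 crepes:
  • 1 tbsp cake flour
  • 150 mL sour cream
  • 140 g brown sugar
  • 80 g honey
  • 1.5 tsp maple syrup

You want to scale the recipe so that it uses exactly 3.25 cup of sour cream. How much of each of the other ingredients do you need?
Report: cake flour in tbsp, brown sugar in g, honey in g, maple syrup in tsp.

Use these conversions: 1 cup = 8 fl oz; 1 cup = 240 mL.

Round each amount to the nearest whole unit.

The original recipe has 0.625 cup of sour cream, so the scaling factor is 3.25 ÷ 0.625 = 26/5 = 5.2.
cake flour: 1 tbsp × 26/5 ≈ 5 tbsp
brown sugar: 140 g × 26/5 = 728 g
honey: 80 g × 26/5 = 416 g
maple syrup: 1.5 tsp × 26/5 ≈ 8 tsp

cake flour: 5 tbsp; brown sugar: 728 g; honey: 416 g; maple syrup: 8 tsp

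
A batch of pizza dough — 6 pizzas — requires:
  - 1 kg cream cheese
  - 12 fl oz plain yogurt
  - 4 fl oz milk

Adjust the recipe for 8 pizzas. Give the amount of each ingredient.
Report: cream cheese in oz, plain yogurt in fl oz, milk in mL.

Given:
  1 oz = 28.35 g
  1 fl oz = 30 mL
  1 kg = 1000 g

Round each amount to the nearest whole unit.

Scaling factor: 8/6 = 4/3.
cream cheese: 1 kg × 4/3 × 1000 g/kg ÷ 28.35 g/oz ≈ 47 oz
plain yogurt: 12 fl oz × 4/3 = 16 fl oz
milk: 4 fl oz × 4/3 × 30 mL/fl oz = 160 mL

cream cheese: 47 oz; plain yogurt: 16 fl oz; milk: 160 mL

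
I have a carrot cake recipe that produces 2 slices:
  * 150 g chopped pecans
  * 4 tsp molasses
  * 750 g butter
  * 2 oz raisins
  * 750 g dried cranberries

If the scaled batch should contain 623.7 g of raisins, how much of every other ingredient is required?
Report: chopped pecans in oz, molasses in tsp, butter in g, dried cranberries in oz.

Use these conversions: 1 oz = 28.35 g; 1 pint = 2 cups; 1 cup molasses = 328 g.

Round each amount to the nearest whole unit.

chopped pecans: 58 oz; molasses: 44 tsp; butter: 8250 g; dried cranberries: 291 oz

The original recipe has 56.7 g of raisins, so the scaling factor is 623.7 ÷ 56.7 = 11.
chopped pecans: 150 g × 11 ÷ 28.35 g/oz ≈ 58 oz
molasses: 4 tsp × 11 = 44 tsp
butter: 750 g × 11 = 8250 g
dried cranberries: 750 g × 11 ÷ 28.35 g/oz ≈ 291 oz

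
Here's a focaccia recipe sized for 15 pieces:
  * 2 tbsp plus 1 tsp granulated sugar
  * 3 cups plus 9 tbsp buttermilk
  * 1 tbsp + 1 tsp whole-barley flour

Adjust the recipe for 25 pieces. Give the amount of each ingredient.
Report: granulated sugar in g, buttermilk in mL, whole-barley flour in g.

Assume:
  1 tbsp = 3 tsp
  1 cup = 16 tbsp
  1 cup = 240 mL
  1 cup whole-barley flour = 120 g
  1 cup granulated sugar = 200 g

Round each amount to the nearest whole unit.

granulated sugar: 49 g; buttermilk: 1425 mL; whole-barley flour: 17 g

Scaling factor: 25/15 = 5/3.
granulated sugar: (2 tbsp + 1 tsp = 7/3 tbsp) × 5/3 ÷ 16 tbsp/cup × 200 g/cup ≈ 49 g
buttermilk: (3 cup + 9 tbsp = 3.5625 cup) × 5/3 × 240 mL/cup = 1425 mL
whole-barley flour: (1 tbsp + 1 tsp = 4/3 tbsp) × 5/3 ÷ 16 tbsp/cup × 120 g/cup ≈ 17 g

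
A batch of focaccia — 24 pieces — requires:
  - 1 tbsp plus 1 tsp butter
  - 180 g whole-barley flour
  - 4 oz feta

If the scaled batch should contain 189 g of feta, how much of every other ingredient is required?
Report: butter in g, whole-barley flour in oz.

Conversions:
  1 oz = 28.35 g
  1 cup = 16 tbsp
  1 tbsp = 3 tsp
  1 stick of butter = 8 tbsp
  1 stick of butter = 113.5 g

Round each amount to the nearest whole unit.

The original recipe has 113.4 g of feta, so the scaling factor is 189 ÷ 113.4 = 5/3.
butter: (1 tbsp + 1 tsp = 4/3 tbsp) × 5/3 ÷ 8 tbsp/stick × 113.5 g/stick ≈ 32 g
whole-barley flour: 180 g × 5/3 ÷ 28.35 g/oz ≈ 11 oz

butter: 32 g; whole-barley flour: 11 oz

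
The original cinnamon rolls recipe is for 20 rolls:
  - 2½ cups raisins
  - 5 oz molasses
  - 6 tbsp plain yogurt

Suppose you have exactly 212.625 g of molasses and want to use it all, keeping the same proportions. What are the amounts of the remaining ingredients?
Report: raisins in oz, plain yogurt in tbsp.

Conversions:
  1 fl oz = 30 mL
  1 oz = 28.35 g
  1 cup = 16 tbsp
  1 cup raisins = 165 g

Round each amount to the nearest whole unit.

raisins: 22 oz; plain yogurt: 9 tbsp

The original recipe has 141.75 g of molasses, so the scaling factor is 212.625 ÷ 141.75 = 3/2 = 1.5.
raisins: 2.5 cup × 3/2 × 165 g/cup ÷ 28.35 g/oz ≈ 22 oz
plain yogurt: 6 tbsp × 3/2 = 9 tbsp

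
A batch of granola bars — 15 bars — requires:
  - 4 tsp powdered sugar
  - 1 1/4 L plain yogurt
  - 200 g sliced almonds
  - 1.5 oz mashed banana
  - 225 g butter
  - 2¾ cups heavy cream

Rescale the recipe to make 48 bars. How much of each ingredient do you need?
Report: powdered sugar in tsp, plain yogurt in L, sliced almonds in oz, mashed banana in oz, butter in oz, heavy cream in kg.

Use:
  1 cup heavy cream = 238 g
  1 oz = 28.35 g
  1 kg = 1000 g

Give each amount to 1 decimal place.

powdered sugar: 12.8 tsp; plain yogurt: 4.0 L; sliced almonds: 22.6 oz; mashed banana: 4.8 oz; butter: 25.4 oz; heavy cream: 2.1 kg

Scaling factor: 48/15 = 16/5 = 3.2.
powdered sugar: 4 tsp × 16/5 = 12.8 tsp
plain yogurt: 1.25 L × 16/5 = 4.0 L
sliced almonds: 200 g × 16/5 ÷ 28.35 g/oz ≈ 22.6 oz
mashed banana: 1.5 oz × 16/5 = 4.8 oz
butter: 225 g × 16/5 ÷ 28.35 g/oz ≈ 25.4 oz
heavy cream: 2.75 cup × 16/5 × 238 g/cup ÷ 1000 g/kg ≈ 2.1 kg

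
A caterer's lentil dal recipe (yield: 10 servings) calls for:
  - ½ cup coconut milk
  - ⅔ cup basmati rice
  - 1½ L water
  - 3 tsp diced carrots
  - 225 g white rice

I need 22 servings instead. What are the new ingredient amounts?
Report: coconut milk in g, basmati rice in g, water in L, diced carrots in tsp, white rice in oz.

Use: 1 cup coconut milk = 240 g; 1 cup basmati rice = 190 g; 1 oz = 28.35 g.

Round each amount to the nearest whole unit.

coconut milk: 264 g; basmati rice: 279 g; water: 3 L; diced carrots: 7 tsp; white rice: 17 oz

Scaling factor: 22/10 = 11/5 = 2.2.
coconut milk: 0.5 cup × 11/5 × 240 g/cup = 264 g
basmati rice: 2/3 cup × 11/5 × 190 g/cup ≈ 279 g
water: 1.5 L × 11/5 ≈ 3 L
diced carrots: 3 tsp × 11/5 ≈ 7 tsp
white rice: 225 g × 11/5 ÷ 28.35 g/oz ≈ 17 oz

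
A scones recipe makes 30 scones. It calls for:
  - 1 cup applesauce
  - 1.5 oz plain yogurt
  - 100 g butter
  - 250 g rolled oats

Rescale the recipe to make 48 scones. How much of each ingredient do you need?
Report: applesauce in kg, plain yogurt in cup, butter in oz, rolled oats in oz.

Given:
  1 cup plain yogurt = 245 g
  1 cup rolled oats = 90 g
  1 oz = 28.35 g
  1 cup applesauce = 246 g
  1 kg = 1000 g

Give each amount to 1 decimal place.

Scaling factor: 48/30 = 8/5 = 1.6.
applesauce: 1 cup × 8/5 × 246 g/cup ÷ 1000 g/kg ≈ 0.4 kg
plain yogurt: 1.5 oz × 8/5 × 28.35 g/oz ÷ 245 g/cup ≈ 0.3 cup
butter: 100 g × 8/5 ÷ 28.35 g/oz ≈ 5.6 oz
rolled oats: 250 g × 8/5 ÷ 28.35 g/oz ≈ 14.1 oz

applesauce: 0.4 kg; plain yogurt: 0.3 cup; butter: 5.6 oz; rolled oats: 14.1 oz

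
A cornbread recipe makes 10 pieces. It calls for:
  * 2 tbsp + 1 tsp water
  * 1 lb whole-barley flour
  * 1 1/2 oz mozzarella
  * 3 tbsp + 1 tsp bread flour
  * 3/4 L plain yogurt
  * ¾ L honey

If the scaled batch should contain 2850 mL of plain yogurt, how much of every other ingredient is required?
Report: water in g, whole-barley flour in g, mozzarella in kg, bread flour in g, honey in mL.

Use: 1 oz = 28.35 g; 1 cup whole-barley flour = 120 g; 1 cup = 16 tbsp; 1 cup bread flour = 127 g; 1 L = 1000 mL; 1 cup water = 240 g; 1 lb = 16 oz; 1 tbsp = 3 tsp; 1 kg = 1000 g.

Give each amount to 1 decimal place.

water: 133.0 g; whole-barley flour: 1723.7 g; mozzarella: 0.2 kg; bread flour: 100.5 g; honey: 2850.0 mL

The original recipe has 750 mL of plain yogurt, so the scaling factor is 2850 ÷ 750 = 19/5 = 3.8.
water: (2 tbsp + 1 tsp = 7/3 tbsp) × 19/5 ÷ 16 tbsp/cup × 240 g/cup = 133.0 g
whole-barley flour: 1 lb × 19/5 × 16 oz/lb × 28.35 g/oz ≈ 1723.7 g
mozzarella: 1.5 oz × 19/5 × 28.35 g/oz ÷ 1000 g/kg ≈ 0.2 kg
bread flour: (3 tbsp + 1 tsp = 10/3 tbsp) × 19/5 ÷ 16 tbsp/cup × 127 g/cup ≈ 100.5 g
honey: 0.75 L × 19/5 × 1000 mL/L = 2850.0 mL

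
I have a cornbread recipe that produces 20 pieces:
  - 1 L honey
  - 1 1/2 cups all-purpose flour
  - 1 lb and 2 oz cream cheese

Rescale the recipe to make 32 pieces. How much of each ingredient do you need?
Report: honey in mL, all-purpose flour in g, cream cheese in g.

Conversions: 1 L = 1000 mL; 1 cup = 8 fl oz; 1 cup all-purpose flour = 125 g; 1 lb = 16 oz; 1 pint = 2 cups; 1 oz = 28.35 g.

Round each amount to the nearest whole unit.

honey: 1600 mL; all-purpose flour: 300 g; cream cheese: 816 g

Scaling factor: 32/20 = 8/5 = 1.6.
honey: 1 L × 8/5 × 1000 mL/L = 1600 mL
all-purpose flour: 1.5 cup × 8/5 × 125 g/cup = 300 g
cream cheese: (1 lb + 2 oz = 1.125 lb) × 8/5 × 16 oz/lb × 28.35 g/oz ≈ 816 g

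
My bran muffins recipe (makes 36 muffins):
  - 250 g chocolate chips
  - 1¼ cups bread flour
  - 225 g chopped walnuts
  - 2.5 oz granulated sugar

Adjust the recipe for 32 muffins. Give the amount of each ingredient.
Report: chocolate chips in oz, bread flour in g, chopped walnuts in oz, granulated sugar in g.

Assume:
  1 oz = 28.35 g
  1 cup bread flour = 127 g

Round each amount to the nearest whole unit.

chocolate chips: 8 oz; bread flour: 141 g; chopped walnuts: 7 oz; granulated sugar: 63 g

Scaling factor: 32/36 = 8/9.
chocolate chips: 250 g × 8/9 ÷ 28.35 g/oz ≈ 8 oz
bread flour: 1.25 cup × 8/9 × 127 g/cup ≈ 141 g
chopped walnuts: 225 g × 8/9 ÷ 28.35 g/oz ≈ 7 oz
granulated sugar: 2.5 oz × 8/9 × 28.35 g/oz = 63 g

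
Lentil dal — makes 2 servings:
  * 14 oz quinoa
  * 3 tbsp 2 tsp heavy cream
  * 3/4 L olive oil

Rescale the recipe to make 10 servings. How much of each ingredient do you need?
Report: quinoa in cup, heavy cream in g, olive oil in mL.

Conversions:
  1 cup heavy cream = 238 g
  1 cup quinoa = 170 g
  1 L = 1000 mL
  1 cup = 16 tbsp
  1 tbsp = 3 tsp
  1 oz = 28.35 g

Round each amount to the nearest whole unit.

Scaling factor: 10/2 = 5.
quinoa: 14 oz × 5 × 28.35 g/oz ÷ 170 g/cup ≈ 12 cup
heavy cream: (3 tbsp + 2 tsp = 11/3 tbsp) × 5 ÷ 16 tbsp/cup × 238 g/cup ≈ 273 g
olive oil: 0.75 L × 5 × 1000 mL/L = 3750 mL

quinoa: 12 cup; heavy cream: 273 g; olive oil: 3750 mL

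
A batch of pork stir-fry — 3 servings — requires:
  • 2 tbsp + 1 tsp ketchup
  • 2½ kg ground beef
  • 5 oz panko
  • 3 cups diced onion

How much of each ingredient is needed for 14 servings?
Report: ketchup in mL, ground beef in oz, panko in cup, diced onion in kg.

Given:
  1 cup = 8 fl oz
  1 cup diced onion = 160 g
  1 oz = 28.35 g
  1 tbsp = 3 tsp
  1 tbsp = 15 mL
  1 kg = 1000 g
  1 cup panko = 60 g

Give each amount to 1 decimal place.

Scaling factor: 14/3.
ketchup: (2 tbsp + 1 tsp = 7/3 tbsp) × 14/3 × 15 mL/tbsp ≈ 163.3 mL
ground beef: 2.5 kg × 14/3 × 1000 g/kg ÷ 28.35 g/oz ≈ 411.5 oz
panko: 5 oz × 14/3 × 28.35 g/oz ÷ 60 g/cup ≈ 11.0 cup
diced onion: 3 cup × 14/3 × 160 g/cup ÷ 1000 g/kg ≈ 2.2 kg

ketchup: 163.3 mL; ground beef: 411.5 oz; panko: 11.0 cup; diced onion: 2.2 kg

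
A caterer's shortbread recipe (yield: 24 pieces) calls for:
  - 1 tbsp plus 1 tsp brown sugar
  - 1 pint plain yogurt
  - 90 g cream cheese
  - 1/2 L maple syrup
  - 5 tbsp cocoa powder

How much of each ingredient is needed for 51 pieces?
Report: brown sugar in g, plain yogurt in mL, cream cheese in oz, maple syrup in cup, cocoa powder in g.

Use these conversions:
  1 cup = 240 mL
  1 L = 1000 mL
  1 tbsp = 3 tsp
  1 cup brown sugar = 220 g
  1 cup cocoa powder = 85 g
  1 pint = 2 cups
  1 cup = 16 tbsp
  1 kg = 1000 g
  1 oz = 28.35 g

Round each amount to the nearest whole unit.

brown sugar: 39 g; plain yogurt: 1020 mL; cream cheese: 7 oz; maple syrup: 4 cup; cocoa powder: 56 g

Scaling factor: 51/24 = 17/8 = 2.125.
brown sugar: (1 tbsp + 1 tsp = 4/3 tbsp) × 17/8 ÷ 16 tbsp/cup × 220 g/cup ≈ 39 g
plain yogurt: 1 pint × 17/8 × 2 cup/pint × 240 mL/cup = 1020 mL
cream cheese: 90 g × 17/8 ÷ 28.35 g/oz ≈ 7 oz
maple syrup: 0.5 L × 17/8 × 1000 mL/L ÷ 240 mL/cup ≈ 4 cup
cocoa powder: 5 tbsp × 17/8 ÷ 16 tbsp/cup × 85 g/cup ≈ 56 g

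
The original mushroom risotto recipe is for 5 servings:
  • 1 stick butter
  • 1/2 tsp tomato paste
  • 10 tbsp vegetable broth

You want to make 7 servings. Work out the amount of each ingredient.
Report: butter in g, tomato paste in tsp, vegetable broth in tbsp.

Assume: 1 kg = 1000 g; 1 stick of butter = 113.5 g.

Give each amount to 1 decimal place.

butter: 158.9 g; tomato paste: 0.7 tsp; vegetable broth: 14.0 tbsp

Scaling factor: 7/5 = 1.4.
butter: 1 stick × 7/5 × 113.5 g/stick = 158.9 g
tomato paste: 0.5 tsp × 7/5 = 0.7 tsp
vegetable broth: 10 tbsp × 7/5 = 14.0 tbsp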